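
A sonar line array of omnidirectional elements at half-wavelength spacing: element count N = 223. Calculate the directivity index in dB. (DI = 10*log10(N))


DI = 10*log10(223) = 23.48

23.48 dB


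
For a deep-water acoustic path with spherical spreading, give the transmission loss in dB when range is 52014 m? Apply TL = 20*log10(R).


TL = 20*log10(52014) = 94.32

94.32 dB


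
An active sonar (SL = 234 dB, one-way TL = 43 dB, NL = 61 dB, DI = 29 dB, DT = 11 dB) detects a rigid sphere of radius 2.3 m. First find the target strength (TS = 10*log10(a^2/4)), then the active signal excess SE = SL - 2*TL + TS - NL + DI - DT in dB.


Step 1: TS = 10*log10(2.3^2/4) = 1.21 dB
Step 2: SE = SL - 2*TL + TS - NL + DI - DT = 234 - 2*43 + (1.21) - 61 + 29 - 11 = 106.21

106.21 dB


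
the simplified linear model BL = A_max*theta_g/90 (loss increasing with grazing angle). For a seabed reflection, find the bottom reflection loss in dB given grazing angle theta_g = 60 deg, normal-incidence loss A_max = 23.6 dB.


15.73 dB


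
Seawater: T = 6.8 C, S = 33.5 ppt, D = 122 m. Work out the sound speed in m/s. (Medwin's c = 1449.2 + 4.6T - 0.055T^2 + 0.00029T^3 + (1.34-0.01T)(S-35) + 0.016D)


1478.07 m/s


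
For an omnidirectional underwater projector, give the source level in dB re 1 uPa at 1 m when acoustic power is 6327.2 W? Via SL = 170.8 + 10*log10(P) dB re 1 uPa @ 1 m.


208.81 dB


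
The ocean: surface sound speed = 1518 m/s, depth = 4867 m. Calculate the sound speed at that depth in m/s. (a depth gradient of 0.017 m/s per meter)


c = 1518 + 0.017 * 4867 = 1600.739

1600.739 m/s


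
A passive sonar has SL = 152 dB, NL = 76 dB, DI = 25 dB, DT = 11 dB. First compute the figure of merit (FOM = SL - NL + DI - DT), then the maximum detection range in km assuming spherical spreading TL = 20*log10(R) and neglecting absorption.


Step 1: FOM = SL - NL + DI - DT = 152 - 76 + 25 - 11 = 90 dB
Step 2: at max range FOM = TL = 20*log10(R), so R = 10^(90/20) = 31622.78 m = 31.62 km

31.62 km


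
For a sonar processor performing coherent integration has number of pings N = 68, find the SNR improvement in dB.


Gain = 10*log10(68) = 18.33

18.33 dB


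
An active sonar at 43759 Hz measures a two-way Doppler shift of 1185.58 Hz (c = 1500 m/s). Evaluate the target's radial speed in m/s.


From fd = 2*f*v/c, v = c*fd/(2*f) = 1500 * 1185.58 / (2*43759) = 20.32

20.32 m/s


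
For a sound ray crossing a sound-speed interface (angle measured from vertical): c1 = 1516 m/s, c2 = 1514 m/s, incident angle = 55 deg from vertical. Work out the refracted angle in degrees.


54.89 deg


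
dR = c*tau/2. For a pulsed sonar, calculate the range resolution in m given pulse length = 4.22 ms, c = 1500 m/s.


dR = c*tau/2 = 1500 * 4.22e-3 / 2 = 3.165

3.165 m


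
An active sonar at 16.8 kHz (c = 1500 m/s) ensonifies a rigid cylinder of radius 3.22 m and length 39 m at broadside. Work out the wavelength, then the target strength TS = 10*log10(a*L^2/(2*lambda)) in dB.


Step 1: lambda = c/f = 1500/16800 = 0.08929 m
Step 2: TS = 10*log10(a*L^2/(2*lambda)) = 10*log10(3.22*39^2/(2*0.08929)) = 44.38

44.38 dB


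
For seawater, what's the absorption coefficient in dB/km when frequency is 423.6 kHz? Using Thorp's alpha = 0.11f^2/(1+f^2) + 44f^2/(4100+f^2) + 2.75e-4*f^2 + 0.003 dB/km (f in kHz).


f^2 = 179436.96
alpha = 0.11*179436.96/(1+179436.96) + 44*179436.96/(4100+179436.96) + 2.75e-4*179436.96 + 0.003 = 92.475

92.475 dB/km


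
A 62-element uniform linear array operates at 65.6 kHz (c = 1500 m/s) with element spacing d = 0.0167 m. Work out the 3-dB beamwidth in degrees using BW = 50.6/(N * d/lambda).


1.12 deg


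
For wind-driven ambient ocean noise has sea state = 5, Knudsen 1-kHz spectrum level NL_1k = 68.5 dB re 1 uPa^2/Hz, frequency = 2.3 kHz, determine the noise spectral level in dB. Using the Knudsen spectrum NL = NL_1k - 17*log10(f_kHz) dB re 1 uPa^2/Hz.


62.35 dB


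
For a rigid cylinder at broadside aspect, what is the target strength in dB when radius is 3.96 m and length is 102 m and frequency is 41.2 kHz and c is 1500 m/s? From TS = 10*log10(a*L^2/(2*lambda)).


57.53 dB


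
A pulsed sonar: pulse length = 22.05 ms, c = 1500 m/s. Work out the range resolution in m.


16.5375 m


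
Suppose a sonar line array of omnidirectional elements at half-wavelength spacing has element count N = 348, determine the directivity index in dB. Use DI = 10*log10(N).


DI = 10*log10(348) = 25.42

25.42 dB


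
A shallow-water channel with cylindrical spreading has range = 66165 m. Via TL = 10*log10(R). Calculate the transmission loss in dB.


48.21 dB


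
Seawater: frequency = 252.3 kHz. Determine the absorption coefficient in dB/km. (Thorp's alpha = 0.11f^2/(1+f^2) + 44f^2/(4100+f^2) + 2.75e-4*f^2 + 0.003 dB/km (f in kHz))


58.956 dB/km


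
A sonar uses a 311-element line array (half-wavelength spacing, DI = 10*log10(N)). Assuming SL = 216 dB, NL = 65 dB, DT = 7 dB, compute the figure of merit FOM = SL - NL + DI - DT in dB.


168.93 dB


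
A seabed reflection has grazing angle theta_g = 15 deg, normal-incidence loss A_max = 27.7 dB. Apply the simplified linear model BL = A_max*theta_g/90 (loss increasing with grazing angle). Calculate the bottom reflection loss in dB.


4.62 dB


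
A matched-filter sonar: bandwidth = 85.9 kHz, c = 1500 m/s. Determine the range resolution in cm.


dR = c/(2*BW) = 1500 / (2 * 85.9e3) = 0.0087 m = 0.87 cm

0.87 cm


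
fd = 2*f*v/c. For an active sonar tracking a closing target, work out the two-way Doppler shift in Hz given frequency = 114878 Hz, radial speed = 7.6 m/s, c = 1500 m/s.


fd = 2*f*v/c = 2 * 114878 * 7.6 / 1500 = 1164.1

1164.1 Hz


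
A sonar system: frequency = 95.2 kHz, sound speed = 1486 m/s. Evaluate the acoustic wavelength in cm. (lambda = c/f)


1.56 cm


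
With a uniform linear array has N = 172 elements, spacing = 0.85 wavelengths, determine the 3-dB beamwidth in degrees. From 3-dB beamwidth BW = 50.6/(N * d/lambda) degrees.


BW = 50.6 / (172 * 0.85) = 50.6 / 146.2 = 0.35

0.35 deg


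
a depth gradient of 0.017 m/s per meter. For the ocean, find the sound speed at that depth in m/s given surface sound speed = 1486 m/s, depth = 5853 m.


c = 1486 + 0.017 * 5853 = 1585.501

1585.501 m/s


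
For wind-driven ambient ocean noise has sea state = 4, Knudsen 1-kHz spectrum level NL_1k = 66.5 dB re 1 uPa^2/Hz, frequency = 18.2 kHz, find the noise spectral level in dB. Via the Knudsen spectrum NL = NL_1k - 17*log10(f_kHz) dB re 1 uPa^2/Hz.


NL = NL_1k - 17*log10(f_kHz) = 66.5 - 17*log10(18.2) = 66.5 - (21.42) = 45.08

45.08 dB


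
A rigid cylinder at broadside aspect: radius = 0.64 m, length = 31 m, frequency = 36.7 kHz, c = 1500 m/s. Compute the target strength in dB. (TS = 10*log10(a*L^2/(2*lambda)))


lambda = 1500/36700 = 0.04087 m
TS = 10*log10(0.64*31^2/(2*0.04087)) = 38.76

38.76 dB


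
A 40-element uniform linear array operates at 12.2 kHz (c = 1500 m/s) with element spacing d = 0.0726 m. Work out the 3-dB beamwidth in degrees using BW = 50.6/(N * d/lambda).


2.14 deg


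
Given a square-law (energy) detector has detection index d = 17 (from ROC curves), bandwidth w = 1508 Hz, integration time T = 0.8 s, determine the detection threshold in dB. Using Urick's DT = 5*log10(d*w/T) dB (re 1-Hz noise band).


DT = 5*log10(d*w/T) = 5*log10(17 * 1508 / 0.8) = 5*log10(32045.0) = 22.53

22.53 dB


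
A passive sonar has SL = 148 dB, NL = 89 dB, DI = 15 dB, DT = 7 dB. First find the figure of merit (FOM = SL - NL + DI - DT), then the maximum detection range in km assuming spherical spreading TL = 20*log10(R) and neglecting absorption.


Step 1: FOM = SL - NL + DI - DT = 148 - 89 + 15 - 7 = 67 dB
Step 2: at max range FOM = TL = 20*log10(R), so R = 10^(67/20) = 2238.72 m = 2.24 km

2.24 km


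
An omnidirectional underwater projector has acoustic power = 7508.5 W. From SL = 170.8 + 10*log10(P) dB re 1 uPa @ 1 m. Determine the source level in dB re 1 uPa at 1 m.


SL = 170.8 + 10*log10(7508.5) = 170.8 + 38.76 = 209.56

209.56 dB


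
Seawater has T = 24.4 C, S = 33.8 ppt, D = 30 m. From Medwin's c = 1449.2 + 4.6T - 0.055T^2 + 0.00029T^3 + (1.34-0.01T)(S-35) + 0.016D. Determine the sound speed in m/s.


c = 1449.2 + 4.6*24.4 - 0.055*24.4^2 + 0.00029*24.4^3 + (1.34 - 0.01*24.4)*(33.8 - 35) + 0.016*30 = 1532.07

1532.07 m/s


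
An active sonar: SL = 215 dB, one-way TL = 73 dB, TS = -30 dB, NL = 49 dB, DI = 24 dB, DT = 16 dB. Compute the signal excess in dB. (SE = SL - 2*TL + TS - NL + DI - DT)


SE = SL - 2*TL + TS - NL + DI - DT = 215 - 2*73 + (-30) - 49 + 24 - 16 = -2

-2 dB


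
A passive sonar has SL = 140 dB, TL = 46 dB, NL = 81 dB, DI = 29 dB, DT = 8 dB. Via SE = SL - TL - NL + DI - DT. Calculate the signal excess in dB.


34 dB


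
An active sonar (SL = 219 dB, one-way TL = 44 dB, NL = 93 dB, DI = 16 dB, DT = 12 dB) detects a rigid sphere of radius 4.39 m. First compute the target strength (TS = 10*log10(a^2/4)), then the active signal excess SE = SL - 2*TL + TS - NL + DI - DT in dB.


Step 1: TS = 10*log10(4.39^2/4) = 6.83 dB
Step 2: SE = SL - 2*TL + TS - NL + DI - DT = 219 - 2*44 + (6.83) - 93 + 16 - 12 = 48.83

48.83 dB


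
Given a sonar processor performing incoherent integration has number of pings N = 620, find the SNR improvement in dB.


Gain = 5*log10(620) = 13.96

13.96 dB


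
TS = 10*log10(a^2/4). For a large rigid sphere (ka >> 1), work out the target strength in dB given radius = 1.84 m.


TS = 10*log10(1.84^2 / 4) = 10*log10(0.8464) = -0.72

-0.72 dB


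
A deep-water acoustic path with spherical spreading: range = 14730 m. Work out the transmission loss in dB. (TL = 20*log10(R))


TL = 20*log10(14730) = 83.36

83.36 dB


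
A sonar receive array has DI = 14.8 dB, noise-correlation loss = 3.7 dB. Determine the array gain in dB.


11.1 dB


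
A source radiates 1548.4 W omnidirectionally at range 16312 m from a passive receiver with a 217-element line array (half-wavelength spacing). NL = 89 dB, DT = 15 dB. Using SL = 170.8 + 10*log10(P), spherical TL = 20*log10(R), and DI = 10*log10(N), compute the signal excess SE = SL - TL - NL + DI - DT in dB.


Step 1: SL = 170.8 + 10*log10(1548.4) = 202.7 dB
Step 2: TL = 20*log10(16312) = 84.25 dB
Step 3: DI = 10*log10(217) = 23.36 dB
Step 4: SE = SL - TL - NL + DI - DT = 202.7 - 84.25 - 89 + 23.36 - 15 = 37.81

37.81 dB


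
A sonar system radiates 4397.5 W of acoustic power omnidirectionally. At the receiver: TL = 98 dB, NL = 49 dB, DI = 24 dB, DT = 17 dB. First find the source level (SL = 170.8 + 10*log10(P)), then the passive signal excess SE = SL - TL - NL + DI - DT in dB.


Step 1: SL = 170.8 + 10*log10(4397.5) = 207.23 dB
Step 2: SE = SL - TL - NL + DI - DT = 207.23 - 98 - 49 + 24 - 17 = 67.23

67.23 dB


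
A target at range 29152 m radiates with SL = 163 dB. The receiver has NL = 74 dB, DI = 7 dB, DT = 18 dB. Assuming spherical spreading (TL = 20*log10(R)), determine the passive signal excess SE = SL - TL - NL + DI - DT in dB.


-11.29 dB


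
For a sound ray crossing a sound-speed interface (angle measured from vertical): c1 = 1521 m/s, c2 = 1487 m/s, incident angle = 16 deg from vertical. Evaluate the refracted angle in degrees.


sin(theta2) = (c2/c1)*sin(theta1) = (1487/1521)*sin(16 deg) = 0.26948
theta2 = arcsin(0.26948) = 15.63

15.63 deg


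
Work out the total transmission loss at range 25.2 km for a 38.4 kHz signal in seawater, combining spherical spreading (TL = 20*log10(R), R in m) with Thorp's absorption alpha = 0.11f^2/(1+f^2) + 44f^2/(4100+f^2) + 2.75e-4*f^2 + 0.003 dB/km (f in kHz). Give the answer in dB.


Step 1 (Thorp): alpha = 0.11*1474.56/(1+1474.56) + 44*1474.56/(4100+1474.56) + 2.75e-4*1474.56 + 0.003 = 12.1571 dB/km
Step 2: TL_spread = 20*log10(25200) = 88.03 dB
Step 3: TL_abs = alpha*R = 12.1571 * 25.2 = 306.36 dB
Step 4: TL_total = 88.03 + 306.36 = 394.39

394.39 dB


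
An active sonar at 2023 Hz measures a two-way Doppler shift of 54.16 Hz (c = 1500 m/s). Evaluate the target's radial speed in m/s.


From fd = 2*f*v/c, v = c*fd/(2*f) = 1500 * 54.16 / (2*2023) = 20.08

20.08 m/s


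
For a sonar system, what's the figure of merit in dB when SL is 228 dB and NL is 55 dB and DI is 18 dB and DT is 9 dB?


FOM = SL - NL + DI - DT = 228 - 55 + 18 - 9 = 182

182 dB


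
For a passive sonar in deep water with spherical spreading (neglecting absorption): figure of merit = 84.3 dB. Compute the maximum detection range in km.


At max range FOM = TL, so 20*log10(R) = 84.3
R = 10^(84.3/20) = 16405.9 m = 16.41 km

16.41 km


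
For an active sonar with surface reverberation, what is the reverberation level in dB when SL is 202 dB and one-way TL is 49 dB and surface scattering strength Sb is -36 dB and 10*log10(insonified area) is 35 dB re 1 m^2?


RL = SL - 2*TL + Sb + 10*log10(A) = 202 - 2*49 + (-36) + 35 = 103

103 dB


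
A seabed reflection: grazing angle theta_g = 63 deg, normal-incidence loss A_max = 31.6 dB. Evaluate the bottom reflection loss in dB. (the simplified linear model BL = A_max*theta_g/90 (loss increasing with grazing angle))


BL = A_max * theta_g / 90 = 31.6 * 63 / 90 = 22.12

22.12 dB


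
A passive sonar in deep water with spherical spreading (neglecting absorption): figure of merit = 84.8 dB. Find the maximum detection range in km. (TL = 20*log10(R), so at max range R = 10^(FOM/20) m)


At max range FOM = TL, so 20*log10(R) = 84.8
R = 10^(84.8/20) = 17378.01 m = 17.38 km

17.38 km


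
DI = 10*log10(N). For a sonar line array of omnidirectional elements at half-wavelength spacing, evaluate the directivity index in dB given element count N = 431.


DI = 10*log10(431) = 26.34

26.34 dB


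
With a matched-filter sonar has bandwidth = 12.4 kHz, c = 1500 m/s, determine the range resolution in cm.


dR = c/(2*BW) = 1500 / (2 * 12.4e3) = 0.0605 m = 6.05 cm

6.05 cm


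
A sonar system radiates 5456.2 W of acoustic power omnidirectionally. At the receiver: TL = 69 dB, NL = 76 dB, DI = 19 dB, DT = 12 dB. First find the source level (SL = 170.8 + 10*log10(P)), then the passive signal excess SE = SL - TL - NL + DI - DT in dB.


Step 1: SL = 170.8 + 10*log10(5456.2) = 208.17 dB
Step 2: SE = SL - TL - NL + DI - DT = 208.17 - 69 - 76 + 19 - 12 = 70.17

70.17 dB


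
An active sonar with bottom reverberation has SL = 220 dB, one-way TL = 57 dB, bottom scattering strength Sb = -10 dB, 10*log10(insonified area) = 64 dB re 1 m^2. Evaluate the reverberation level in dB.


RL = SL - 2*TL + Sb + 10*log10(A) = 220 - 2*57 + (-10) + 64 = 160

160 dB


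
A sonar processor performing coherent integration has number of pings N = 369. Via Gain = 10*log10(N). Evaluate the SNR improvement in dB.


Gain = 10*log10(369) = 25.67

25.67 dB


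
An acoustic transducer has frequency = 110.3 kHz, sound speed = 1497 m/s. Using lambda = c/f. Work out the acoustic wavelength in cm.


lambda = c/f = 1497 / 110300 = 0.0136 m = 1.36 cm

1.36 cm


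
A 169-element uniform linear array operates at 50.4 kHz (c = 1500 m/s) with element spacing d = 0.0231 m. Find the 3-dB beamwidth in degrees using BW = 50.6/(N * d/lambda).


Step 1: lambda = 1500/50400 = 0.02976 m
Step 2: d/lambda = 0.0231/0.02976 = 0.7762
Step 3: BW = 50.6/(N * d/lambda) = 50.6/(169 * 0.7762) = 0.39

0.39 deg


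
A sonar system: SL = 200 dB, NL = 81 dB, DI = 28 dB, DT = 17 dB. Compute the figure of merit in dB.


FOM = SL - NL + DI - DT = 200 - 81 + 28 - 17 = 130

130 dB


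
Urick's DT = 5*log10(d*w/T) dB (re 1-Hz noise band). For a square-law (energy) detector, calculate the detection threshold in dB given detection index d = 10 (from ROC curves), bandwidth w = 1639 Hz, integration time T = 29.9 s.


13.69 dB


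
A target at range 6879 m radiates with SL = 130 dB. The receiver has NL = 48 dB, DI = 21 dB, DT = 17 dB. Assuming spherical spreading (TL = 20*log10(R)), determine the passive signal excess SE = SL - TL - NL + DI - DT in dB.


Step 1: TL = 20*log10(6879) = 76.75 dB
Step 2: SE = 130 - 76.75 - 48 + 21 - 17 = 9.25

9.25 dB


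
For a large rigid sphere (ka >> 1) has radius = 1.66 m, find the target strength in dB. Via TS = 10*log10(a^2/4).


TS = 10*log10(1.66^2 / 4) = 10*log10(0.6889) = -1.62

-1.62 dB


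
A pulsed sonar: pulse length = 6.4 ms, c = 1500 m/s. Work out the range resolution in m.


dR = c*tau/2 = 1500 * 6.4e-3 / 2 = 4.8

4.8 m


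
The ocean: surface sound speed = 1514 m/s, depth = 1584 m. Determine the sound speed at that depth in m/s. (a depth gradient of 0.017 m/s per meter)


c = 1514 + 0.017 * 1584 = 1540.928

1540.928 m/s


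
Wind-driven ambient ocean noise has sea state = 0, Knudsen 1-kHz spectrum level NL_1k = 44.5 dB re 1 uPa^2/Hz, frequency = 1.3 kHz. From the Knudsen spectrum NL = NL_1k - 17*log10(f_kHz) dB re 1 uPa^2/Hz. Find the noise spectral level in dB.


NL = NL_1k - 17*log10(f_kHz) = 44.5 - 17*log10(1.3) = 44.5 - (1.94) = 42.56

42.56 dB


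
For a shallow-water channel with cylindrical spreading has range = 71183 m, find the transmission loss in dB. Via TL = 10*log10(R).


TL = 10*log10(71183) = 48.52

48.52 dB


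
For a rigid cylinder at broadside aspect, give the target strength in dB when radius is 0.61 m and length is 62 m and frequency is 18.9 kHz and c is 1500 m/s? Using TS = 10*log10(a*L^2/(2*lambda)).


lambda = 1500/18900 = 0.07937 m
TS = 10*log10(0.61*62^2/(2*0.07937)) = 41.69

41.69 dB


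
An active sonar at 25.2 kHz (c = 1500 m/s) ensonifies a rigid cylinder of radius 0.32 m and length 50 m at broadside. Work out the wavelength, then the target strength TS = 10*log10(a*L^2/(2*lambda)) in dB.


Step 1: lambda = c/f = 1500/25200 = 0.05952 m
Step 2: TS = 10*log10(a*L^2/(2*lambda)) = 10*log10(0.32*50^2/(2*0.05952)) = 38.27

38.27 dB


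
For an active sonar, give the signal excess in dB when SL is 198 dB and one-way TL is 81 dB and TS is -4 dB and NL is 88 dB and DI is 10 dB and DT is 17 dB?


SE = SL - 2*TL + TS - NL + DI - DT = 198 - 2*81 + (-4) - 88 + 10 - 17 = -63

-63 dB


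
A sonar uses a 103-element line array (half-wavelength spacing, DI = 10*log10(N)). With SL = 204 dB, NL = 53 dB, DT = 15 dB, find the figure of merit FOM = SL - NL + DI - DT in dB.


Step 1: DI = 10*log10(103) = 20.13 dB
Step 2: FOM = SL - NL + DI - DT = 204 - 53 + 20.13 - 15 = 156.13

156.13 dB


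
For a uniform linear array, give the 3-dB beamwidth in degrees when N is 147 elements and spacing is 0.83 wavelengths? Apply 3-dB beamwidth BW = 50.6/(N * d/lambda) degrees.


BW = 50.6 / (147 * 0.83) = 50.6 / 122.01 = 0.41

0.41 deg


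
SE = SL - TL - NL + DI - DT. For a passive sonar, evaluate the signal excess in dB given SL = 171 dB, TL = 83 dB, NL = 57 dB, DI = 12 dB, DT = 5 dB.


SE = SL - TL - NL + DI - DT = 171 - 83 - 57 + 12 - 5 = 38

38 dB


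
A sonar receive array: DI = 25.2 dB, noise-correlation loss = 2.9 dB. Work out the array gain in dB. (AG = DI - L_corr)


AG = DI - L_corr = 25.2 - 2.9 = 22.3

22.3 dB


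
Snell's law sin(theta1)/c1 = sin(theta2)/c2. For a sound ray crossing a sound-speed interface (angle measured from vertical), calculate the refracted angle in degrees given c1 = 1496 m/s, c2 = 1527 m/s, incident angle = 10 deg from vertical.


10.21 deg


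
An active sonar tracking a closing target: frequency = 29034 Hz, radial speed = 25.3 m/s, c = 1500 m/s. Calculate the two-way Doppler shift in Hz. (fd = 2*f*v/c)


fd = 2*f*v/c = 2 * 29034 * 25.3 / 1500 = 979.41

979.41 Hz


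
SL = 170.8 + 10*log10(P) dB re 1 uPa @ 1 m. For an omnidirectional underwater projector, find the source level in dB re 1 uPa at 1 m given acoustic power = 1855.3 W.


203.48 dB


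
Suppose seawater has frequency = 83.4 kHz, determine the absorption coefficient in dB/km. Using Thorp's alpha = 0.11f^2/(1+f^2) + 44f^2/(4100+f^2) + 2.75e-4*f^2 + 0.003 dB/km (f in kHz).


f^2 = 6955.56
alpha = 0.11*6955.56/(1+6955.56) + 44*6955.56/(4100+6955.56) + 2.75e-4*6955.56 + 0.003 = 29.708

29.708 dB/km


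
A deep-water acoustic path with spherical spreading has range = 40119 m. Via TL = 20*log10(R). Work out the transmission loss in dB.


TL = 20*log10(40119) = 92.07

92.07 dB


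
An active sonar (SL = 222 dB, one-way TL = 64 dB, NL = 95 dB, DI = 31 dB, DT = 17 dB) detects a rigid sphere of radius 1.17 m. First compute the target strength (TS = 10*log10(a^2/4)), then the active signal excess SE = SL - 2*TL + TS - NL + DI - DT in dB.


Step 1: TS = 10*log10(1.17^2/4) = -4.66 dB
Step 2: SE = SL - 2*TL + TS - NL + DI - DT = 222 - 2*64 + (-4.66) - 95 + 31 - 17 = 8.34

8.34 dB


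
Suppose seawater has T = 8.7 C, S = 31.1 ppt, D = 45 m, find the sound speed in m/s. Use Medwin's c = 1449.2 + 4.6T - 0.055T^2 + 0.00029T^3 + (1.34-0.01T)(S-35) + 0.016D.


1481.08 m/s


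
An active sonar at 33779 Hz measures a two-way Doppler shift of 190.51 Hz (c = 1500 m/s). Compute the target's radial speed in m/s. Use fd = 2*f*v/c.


From fd = 2*f*v/c, v = c*fd/(2*f) = 1500 * 190.51 / (2*33779) = 4.23

4.23 m/s


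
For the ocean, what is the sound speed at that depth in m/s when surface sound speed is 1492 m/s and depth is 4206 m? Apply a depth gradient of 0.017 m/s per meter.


c = 1492 + 0.017 * 4206 = 1563.502

1563.502 m/s


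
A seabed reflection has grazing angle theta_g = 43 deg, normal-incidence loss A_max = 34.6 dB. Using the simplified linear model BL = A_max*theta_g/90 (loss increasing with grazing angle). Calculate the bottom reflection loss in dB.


BL = A_max * theta_g / 90 = 34.6 * 43 / 90 = 16.53

16.53 dB


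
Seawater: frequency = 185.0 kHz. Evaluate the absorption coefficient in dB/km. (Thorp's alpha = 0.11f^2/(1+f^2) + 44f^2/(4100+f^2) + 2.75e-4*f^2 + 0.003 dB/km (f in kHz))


48.818 dB/km


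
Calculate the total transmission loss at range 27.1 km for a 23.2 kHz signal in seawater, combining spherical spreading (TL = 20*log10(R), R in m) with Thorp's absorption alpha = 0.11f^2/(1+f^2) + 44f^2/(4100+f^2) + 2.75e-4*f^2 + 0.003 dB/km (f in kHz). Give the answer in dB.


234.1 dB


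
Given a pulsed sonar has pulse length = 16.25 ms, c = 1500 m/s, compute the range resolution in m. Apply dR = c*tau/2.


12.1875 m


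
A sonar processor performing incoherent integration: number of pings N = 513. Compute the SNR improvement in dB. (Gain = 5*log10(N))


Gain = 5*log10(513) = 13.55

13.55 dB


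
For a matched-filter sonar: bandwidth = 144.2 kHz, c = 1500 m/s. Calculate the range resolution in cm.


dR = c/(2*BW) = 1500 / (2 * 144.2e3) = 0.0052 m = 0.52 cm

0.52 cm


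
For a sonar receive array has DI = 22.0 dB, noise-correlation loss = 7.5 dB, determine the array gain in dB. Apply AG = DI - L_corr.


AG = DI - L_corr = 22.0 - 7.5 = 14.5

14.5 dB


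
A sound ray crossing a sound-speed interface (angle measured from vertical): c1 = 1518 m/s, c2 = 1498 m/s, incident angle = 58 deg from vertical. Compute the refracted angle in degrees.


56.81 deg


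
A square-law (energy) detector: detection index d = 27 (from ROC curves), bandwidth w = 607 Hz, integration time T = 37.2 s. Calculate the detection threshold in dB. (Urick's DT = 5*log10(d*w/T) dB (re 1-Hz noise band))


DT = 5*log10(d*w/T) = 5*log10(27 * 607 / 37.2) = 5*log10(440.56) = 13.22

13.22 dB


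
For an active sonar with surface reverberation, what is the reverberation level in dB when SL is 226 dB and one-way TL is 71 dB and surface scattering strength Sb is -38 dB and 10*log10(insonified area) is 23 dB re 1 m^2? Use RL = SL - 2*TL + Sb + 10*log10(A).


69 dB


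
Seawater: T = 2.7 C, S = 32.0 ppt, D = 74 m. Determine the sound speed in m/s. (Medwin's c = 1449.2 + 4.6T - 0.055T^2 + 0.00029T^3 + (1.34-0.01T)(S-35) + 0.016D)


c = 1449.2 + 4.6*2.7 - 0.055*2.7^2 + 0.00029*2.7^3 + (1.34 - 0.01*2.7)*(32.0 - 35) + 0.016*74 = 1458.47

1458.47 m/s


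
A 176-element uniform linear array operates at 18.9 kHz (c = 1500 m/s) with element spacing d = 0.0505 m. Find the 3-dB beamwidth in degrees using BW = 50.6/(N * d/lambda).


Step 1: lambda = 1500/18900 = 0.07937 m
Step 2: d/lambda = 0.0505/0.07937 = 0.6363
Step 3: BW = 50.6/(N * d/lambda) = 50.6/(176 * 0.6363) = 0.45

0.45 deg


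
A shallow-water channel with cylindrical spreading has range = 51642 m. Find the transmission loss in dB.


47.13 dB


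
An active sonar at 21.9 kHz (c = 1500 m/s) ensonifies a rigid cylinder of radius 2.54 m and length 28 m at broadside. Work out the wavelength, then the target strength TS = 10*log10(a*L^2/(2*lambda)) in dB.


Step 1: lambda = c/f = 1500/21900 = 0.06849 m
Step 2: TS = 10*log10(a*L^2/(2*lambda)) = 10*log10(2.54*28^2/(2*0.06849)) = 41.62

41.62 dB


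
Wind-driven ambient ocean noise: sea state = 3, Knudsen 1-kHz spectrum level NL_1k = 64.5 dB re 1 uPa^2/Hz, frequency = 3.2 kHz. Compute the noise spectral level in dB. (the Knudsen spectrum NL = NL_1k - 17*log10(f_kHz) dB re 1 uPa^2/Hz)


55.91 dB


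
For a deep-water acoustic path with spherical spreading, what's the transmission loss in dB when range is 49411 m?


93.88 dB


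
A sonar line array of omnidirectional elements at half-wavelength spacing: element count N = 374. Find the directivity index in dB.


DI = 10*log10(374) = 25.73

25.73 dB


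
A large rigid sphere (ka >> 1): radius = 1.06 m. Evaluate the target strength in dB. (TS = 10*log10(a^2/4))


-5.51 dB


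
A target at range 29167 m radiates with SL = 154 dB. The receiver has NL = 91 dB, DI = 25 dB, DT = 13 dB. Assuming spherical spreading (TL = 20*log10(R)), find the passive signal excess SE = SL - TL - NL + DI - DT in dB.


Step 1: TL = 20*log10(29167) = 89.3 dB
Step 2: SE = 154 - 89.3 - 91 + 25 - 13 = -14.3

-14.3 dB


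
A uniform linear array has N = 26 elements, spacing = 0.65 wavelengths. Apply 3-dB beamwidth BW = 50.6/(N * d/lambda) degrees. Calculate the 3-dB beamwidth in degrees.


BW = 50.6 / (26 * 0.65) = 50.6 / 16.9 = 2.99

2.99 deg


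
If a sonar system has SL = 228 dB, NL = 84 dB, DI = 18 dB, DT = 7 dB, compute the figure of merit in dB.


FOM = SL - NL + DI - DT = 228 - 84 + 18 - 7 = 155

155 dB


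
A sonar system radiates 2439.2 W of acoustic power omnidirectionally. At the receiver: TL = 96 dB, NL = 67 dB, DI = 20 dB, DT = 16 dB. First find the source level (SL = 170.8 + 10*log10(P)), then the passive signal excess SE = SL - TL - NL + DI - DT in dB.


Step 1: SL = 170.8 + 10*log10(2439.2) = 204.67 dB
Step 2: SE = SL - TL - NL + DI - DT = 204.67 - 96 - 67 + 20 - 16 = 45.67

45.67 dB


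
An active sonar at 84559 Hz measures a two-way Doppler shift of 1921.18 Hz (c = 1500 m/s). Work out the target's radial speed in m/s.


From fd = 2*f*v/c, v = c*fd/(2*f) = 1500 * 1921.18 / (2*84559) = 17.04

17.04 m/s


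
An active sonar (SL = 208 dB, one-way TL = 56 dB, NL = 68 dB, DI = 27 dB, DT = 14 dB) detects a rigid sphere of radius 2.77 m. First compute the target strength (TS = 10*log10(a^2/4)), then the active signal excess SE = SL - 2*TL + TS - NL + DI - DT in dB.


Step 1: TS = 10*log10(2.77^2/4) = 2.83 dB
Step 2: SE = SL - 2*TL + TS - NL + DI - DT = 208 - 2*56 + (2.83) - 68 + 27 - 14 = 43.83

43.83 dB


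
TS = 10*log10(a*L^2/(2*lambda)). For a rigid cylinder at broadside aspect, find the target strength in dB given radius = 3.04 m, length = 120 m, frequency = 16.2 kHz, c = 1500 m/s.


lambda = 1500/16200 = 0.09259 m
TS = 10*log10(3.04*120^2/(2*0.09259)) = 53.74

53.74 dB


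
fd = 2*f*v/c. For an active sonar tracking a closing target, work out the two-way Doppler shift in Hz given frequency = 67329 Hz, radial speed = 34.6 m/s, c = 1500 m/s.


fd = 2*f*v/c = 2 * 67329 * 34.6 / 1500 = 3106.11

3106.11 Hz


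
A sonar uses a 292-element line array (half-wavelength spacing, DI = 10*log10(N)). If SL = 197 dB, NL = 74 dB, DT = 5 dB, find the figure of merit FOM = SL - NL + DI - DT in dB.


Step 1: DI = 10*log10(292) = 24.65 dB
Step 2: FOM = SL - NL + DI - DT = 197 - 74 + 24.65 - 5 = 142.65

142.65 dB


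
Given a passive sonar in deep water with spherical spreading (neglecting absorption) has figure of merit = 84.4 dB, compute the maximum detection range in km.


At max range FOM = TL, so 20*log10(R) = 84.4
R = 10^(84.4/20) = 16595.87 m = 16.6 km

16.6 km


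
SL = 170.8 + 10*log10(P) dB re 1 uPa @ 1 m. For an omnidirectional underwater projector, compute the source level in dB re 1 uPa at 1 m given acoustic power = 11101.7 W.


SL = 170.8 + 10*log10(11101.7) = 170.8 + 40.45 = 211.25

211.25 dB


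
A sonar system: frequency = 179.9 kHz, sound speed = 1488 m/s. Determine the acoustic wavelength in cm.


lambda = c/f = 1488 / 179900 = 0.0083 m = 0.83 cm

0.83 cm


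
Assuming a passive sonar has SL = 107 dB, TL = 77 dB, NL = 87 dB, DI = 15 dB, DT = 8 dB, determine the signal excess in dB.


-50 dB


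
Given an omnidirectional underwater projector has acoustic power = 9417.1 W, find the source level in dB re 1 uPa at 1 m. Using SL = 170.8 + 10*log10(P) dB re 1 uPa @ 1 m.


SL = 170.8 + 10*log10(9417.1) = 170.8 + 39.74 = 210.54

210.54 dB


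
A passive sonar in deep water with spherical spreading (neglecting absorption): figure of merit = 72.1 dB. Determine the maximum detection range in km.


4.03 km


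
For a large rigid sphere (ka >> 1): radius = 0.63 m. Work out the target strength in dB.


TS = 10*log10(0.63^2 / 4) = 10*log10(0.099225) = -10.03

-10.03 dB


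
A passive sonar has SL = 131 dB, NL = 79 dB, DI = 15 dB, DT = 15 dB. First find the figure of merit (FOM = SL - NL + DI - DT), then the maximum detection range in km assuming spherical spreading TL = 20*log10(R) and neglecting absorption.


Step 1: FOM = SL - NL + DI - DT = 131 - 79 + 15 - 15 = 52 dB
Step 2: at max range FOM = TL = 20*log10(R), so R = 10^(52/20) = 398.11 m = 0.4 km

0.4 km


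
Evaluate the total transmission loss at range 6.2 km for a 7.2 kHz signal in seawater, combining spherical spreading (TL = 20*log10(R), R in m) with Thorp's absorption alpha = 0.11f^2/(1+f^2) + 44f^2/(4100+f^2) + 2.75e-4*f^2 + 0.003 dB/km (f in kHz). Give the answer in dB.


Step 1 (Thorp): alpha = 0.11*51.84/(1+51.84) + 44*51.84/(4100+51.84) + 2.75e-4*51.84 + 0.003 = 0.6746 dB/km
Step 2: TL_spread = 20*log10(6200) = 75.85 dB
Step 3: TL_abs = alpha*R = 0.6746 * 6.2 = 4.18 dB
Step 4: TL_total = 75.85 + 4.18 = 80.03

80.03 dB


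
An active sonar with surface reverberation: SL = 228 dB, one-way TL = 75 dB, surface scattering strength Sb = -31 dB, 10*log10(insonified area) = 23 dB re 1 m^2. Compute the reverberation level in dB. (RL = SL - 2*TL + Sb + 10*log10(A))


RL = SL - 2*TL + Sb + 10*log10(A) = 228 - 2*75 + (-31) + 23 = 70

70 dB


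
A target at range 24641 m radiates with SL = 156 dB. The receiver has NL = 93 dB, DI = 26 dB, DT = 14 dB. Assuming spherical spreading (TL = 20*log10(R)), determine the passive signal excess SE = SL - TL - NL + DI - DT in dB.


Step 1: TL = 20*log10(24641) = 87.83 dB
Step 2: SE = 156 - 87.83 - 93 + 26 - 14 = -12.83

-12.83 dB


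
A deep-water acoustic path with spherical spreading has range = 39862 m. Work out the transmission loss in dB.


TL = 20*log10(39862) = 92.01

92.01 dB


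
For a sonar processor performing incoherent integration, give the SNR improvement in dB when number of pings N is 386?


Gain = 5*log10(386) = 12.93

12.93 dB


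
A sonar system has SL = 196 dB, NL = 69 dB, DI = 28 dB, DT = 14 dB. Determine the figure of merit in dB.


FOM = SL - NL + DI - DT = 196 - 69 + 28 - 14 = 141

141 dB


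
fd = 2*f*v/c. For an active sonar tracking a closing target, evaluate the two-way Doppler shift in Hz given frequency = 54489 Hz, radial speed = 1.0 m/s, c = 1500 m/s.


72.65 Hz


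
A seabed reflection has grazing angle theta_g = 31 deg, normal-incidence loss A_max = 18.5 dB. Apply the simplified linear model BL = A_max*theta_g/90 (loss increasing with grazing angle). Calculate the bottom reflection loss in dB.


BL = A_max * theta_g / 90 = 18.5 * 31 / 90 = 6.37

6.37 dB


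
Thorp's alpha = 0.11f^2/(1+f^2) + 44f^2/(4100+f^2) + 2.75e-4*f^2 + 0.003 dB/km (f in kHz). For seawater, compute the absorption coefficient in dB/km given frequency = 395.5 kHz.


f^2 = 156420.25
alpha = 0.11*156420.25/(1+156420.25) + 44*156420.25/(4100+156420.25) + 2.75e-4*156420.25 + 0.003 = 86.005

86.005 dB/km


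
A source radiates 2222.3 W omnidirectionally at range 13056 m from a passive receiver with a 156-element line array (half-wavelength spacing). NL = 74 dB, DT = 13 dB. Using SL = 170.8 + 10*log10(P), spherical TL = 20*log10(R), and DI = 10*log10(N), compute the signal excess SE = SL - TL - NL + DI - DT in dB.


Step 1: SL = 170.8 + 10*log10(2222.3) = 204.27 dB
Step 2: TL = 20*log10(13056) = 82.32 dB
Step 3: DI = 10*log10(156) = 21.93 dB
Step 4: SE = SL - TL - NL + DI - DT = 204.27 - 82.32 - 74 + 21.93 - 13 = 56.88

56.88 dB


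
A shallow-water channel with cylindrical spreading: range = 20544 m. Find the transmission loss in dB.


43.13 dB


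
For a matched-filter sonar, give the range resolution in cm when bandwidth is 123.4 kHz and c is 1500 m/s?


0.61 cm


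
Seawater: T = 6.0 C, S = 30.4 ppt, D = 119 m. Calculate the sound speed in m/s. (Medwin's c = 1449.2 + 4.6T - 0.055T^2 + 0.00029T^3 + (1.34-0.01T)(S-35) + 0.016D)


c = 1449.2 + 4.6*6.0 - 0.055*6.0^2 + 0.00029*6.0^3 + (1.34 - 0.01*6.0)*(30.4 - 35) + 0.016*119 = 1470.9

1470.9 m/s


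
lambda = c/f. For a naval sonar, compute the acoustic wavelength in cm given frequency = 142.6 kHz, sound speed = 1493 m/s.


1.05 cm


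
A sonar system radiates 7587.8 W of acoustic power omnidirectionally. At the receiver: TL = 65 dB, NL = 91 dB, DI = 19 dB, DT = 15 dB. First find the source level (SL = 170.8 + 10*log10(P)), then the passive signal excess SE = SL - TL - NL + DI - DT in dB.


Step 1: SL = 170.8 + 10*log10(7587.8) = 209.6 dB
Step 2: SE = SL - TL - NL + DI - DT = 209.6 - 65 - 91 + 19 - 15 = 57.6

57.6 dB


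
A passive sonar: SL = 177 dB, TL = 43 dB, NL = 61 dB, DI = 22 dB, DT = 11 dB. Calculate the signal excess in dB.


SE = SL - TL - NL + DI - DT = 177 - 43 - 61 + 22 - 11 = 84

84 dB


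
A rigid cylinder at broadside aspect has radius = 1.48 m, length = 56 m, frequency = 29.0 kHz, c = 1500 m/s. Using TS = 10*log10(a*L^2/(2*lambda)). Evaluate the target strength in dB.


46.52 dB


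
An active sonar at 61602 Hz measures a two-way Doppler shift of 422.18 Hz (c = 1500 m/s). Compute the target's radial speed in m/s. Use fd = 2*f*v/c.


5.14 m/s


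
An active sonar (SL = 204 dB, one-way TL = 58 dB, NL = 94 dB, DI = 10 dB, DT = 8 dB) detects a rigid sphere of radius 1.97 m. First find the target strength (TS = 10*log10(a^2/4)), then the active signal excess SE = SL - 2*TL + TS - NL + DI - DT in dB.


Step 1: TS = 10*log10(1.97^2/4) = -0.13 dB
Step 2: SE = SL - 2*TL + TS - NL + DI - DT = 204 - 2*58 + (-0.13) - 94 + 10 - 8 = -4.13

-4.13 dB


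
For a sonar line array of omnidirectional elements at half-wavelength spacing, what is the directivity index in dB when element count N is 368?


25.66 dB


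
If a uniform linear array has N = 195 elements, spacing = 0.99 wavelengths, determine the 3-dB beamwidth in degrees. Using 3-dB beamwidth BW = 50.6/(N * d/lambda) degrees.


BW = 50.6 / (195 * 0.99) = 50.6 / 193.05 = 0.26

0.26 deg


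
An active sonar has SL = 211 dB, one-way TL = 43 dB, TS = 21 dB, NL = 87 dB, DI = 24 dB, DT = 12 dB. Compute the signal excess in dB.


71 dB


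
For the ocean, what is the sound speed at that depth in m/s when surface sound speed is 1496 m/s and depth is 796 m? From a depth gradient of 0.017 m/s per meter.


c = 1496 + 0.017 * 796 = 1509.532

1509.532 m/s


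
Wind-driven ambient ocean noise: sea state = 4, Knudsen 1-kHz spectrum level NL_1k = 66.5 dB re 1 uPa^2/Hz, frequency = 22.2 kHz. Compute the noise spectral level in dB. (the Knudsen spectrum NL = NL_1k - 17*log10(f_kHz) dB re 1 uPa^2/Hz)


43.61 dB


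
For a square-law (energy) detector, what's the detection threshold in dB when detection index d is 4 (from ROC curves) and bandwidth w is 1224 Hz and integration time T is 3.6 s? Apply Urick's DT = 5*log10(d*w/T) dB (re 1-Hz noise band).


15.67 dB


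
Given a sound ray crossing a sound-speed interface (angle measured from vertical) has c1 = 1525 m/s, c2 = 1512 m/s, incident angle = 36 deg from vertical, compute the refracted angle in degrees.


35.65 deg


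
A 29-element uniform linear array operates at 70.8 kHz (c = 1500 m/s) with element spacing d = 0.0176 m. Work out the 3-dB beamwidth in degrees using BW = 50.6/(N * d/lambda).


Step 1: lambda = 1500/70800 = 0.02119 m
Step 2: d/lambda = 0.0176/0.02119 = 0.8306
Step 3: BW = 50.6/(N * d/lambda) = 50.6/(29 * 0.8306) = 2.1

2.1 deg


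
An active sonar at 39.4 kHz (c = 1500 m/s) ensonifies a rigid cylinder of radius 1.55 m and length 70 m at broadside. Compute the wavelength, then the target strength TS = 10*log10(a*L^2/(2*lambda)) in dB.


Step 1: lambda = c/f = 1500/39400 = 0.03807 m
Step 2: TS = 10*log10(a*L^2/(2*lambda)) = 10*log10(1.55*70^2/(2*0.03807)) = 49.99

49.99 dB


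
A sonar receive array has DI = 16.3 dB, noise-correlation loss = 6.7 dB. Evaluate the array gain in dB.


AG = DI - L_corr = 16.3 - 6.7 = 9.6

9.6 dB


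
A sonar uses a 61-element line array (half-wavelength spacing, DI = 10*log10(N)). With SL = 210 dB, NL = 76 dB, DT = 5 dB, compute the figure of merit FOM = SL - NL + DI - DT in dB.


Step 1: DI = 10*log10(61) = 17.85 dB
Step 2: FOM = SL - NL + DI - DT = 210 - 76 + 17.85 - 5 = 146.85

146.85 dB


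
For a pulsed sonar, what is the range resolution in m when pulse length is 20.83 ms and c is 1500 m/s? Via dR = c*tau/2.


dR = c*tau/2 = 1500 * 20.83e-3 / 2 = 15.6225

15.6225 m


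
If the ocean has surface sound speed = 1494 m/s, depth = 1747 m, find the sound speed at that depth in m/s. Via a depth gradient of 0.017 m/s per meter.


1523.699 m/s


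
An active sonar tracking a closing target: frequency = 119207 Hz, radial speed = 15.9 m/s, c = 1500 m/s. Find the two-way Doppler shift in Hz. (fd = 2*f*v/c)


fd = 2*f*v/c = 2 * 119207 * 15.9 / 1500 = 2527.19

2527.19 Hz


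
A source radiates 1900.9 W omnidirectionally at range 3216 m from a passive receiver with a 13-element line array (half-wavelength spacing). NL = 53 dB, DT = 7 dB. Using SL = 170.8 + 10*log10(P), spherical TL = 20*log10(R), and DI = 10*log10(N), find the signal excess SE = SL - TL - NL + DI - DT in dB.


84.58 dB


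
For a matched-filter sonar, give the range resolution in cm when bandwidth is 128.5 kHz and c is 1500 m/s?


dR = c/(2*BW) = 1500 / (2 * 128.5e3) = 0.0058 m = 0.58 cm

0.58 cm


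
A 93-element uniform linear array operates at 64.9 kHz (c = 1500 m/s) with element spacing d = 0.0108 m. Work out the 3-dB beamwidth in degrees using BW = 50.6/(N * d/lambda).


Step 1: lambda = 1500/64900 = 0.02311 m
Step 2: d/lambda = 0.0108/0.02311 = 0.4673
Step 3: BW = 50.6/(N * d/lambda) = 50.6/(93 * 0.4673) = 1.16

1.16 deg


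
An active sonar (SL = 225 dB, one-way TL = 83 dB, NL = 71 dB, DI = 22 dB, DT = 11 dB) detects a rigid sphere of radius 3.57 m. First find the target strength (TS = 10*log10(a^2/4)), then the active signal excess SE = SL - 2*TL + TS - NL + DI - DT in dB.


Step 1: TS = 10*log10(3.57^2/4) = 5.03 dB
Step 2: SE = SL - 2*TL + TS - NL + DI - DT = 225 - 2*83 + (5.03) - 71 + 22 - 11 = 4.03

4.03 dB


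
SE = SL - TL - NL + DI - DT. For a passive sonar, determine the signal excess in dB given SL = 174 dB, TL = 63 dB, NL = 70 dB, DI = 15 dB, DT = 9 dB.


SE = SL - TL - NL + DI - DT = 174 - 63 - 70 + 15 - 9 = 47

47 dB
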